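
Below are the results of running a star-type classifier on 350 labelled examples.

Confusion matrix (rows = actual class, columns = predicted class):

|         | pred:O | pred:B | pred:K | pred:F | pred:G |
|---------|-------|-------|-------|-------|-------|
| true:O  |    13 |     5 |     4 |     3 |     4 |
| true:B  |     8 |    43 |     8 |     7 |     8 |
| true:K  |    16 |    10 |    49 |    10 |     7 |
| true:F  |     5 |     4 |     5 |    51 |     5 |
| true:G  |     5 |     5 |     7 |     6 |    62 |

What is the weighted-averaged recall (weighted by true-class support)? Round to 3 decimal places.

0.623

Per-class recall (TP/(TP+FN)):
  O: TP=13, FN=5+4+3+4=16 → 13/29 = 0.4483
  B: TP=43, FN=8+8+7+8=31 → 43/74 = 0.5811
  K: TP=49, FN=16+10+10+7=43 → 49/92 = 0.5326
  F: TP=51, FN=5+4+5+5=19 → 51/70 = 0.7286
  G: TP=62, FN=5+5+7+6=23 → 62/85 = 0.7294
Weighted-recall = Σ (supportᵢ/N)·recallᵢ with N=350: (29/350)·0.4483 + (74/350)·0.5811 + (92/350)·0.5326 + (70/350)·0.7286 + (85/350)·0.7294 = 0.623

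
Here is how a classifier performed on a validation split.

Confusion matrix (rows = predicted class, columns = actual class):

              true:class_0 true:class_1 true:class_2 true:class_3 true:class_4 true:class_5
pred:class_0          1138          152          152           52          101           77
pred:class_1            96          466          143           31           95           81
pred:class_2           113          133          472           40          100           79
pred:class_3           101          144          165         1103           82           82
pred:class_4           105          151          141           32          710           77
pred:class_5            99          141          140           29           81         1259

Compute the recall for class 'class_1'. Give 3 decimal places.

recall = TP/(TP+FN).
class_1: TP=466, FN=152+133+144+151+141=721 → 466/1187 = 0.3926

0.393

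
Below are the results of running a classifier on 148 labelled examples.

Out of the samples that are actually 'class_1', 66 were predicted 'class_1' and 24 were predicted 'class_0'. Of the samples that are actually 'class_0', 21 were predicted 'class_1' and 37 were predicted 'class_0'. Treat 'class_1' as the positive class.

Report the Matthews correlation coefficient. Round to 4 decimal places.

MCC = (TP·TN − FP·FN) / √((TP+FP)(TP+FN)(TN+FP)(TN+FN))
Numerator = 66·37 − 21·24 = 1938
Denominator = √(87·90·58·61) = √27702540 = 5263.3202
MCC = 1938 / 5263.3202 = 0.3682

0.3682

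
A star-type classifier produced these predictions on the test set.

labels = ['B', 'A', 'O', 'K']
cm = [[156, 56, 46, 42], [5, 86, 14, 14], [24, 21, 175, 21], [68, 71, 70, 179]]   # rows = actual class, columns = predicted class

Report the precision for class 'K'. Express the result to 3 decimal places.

Take TP from the diagonal, FP from the rest of the 'K' prediction marginal, FN from the rest of the 'K' actual marginal.
precision = TP/(TP+FP).
K: TP=179, FP=42+14+21=77 → 179/256 = 0.6992

0.699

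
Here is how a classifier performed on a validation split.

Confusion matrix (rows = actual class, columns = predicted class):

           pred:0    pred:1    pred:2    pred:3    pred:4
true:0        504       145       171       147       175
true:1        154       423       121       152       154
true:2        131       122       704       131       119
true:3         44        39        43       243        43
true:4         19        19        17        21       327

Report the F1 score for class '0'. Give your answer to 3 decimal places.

Take TP from the diagonal, FP from the rest of the '0' prediction marginal, FN from the rest of the '0' actual marginal.
F1 score = 2·TP/(2·TP+FP+FN).
0: TP=504, FP=154+131+44+19=348, FN=145+171+147+175=638 → 1008/1994 = 0.5055

0.506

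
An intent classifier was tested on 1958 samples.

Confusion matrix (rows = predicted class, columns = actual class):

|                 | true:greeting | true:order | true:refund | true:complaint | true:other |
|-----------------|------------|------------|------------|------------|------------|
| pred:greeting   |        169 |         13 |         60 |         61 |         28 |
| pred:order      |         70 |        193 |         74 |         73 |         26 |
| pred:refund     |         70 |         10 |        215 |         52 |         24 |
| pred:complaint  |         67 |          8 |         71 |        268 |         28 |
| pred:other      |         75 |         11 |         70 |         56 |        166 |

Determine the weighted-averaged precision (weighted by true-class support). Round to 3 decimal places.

0.535

Per-class precision (TP/(TP+FP)):
  greeting: TP=169, FP=13+60+61+28=162 → 169/331 = 0.5106
  order: TP=193, FP=70+74+73+26=243 → 193/436 = 0.4427
  refund: TP=215, FP=70+10+52+24=156 → 215/371 = 0.5795
  complaint: TP=268, FP=67+8+71+28=174 → 268/442 = 0.6063
  other: TP=166, FP=75+11+70+56=212 → 166/378 = 0.4392
Weighted-precision = Σ (supportᵢ/N)·precisionᵢ with N=1958: (451/1958)·0.5106 + (235/1958)·0.4427 + (490/1958)·0.5795 + (510/1958)·0.6063 + (272/1958)·0.4392 = 0.535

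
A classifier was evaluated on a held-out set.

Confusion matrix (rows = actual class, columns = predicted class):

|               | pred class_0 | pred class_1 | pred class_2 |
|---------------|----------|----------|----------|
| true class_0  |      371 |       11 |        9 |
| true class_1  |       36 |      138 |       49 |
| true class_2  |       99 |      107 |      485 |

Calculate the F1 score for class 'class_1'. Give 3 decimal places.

0.576

Take TP from the diagonal, FP from the rest of the 'class_1' prediction marginal, FN from the rest of the 'class_1' actual marginal.
F1 score = 2·TP/(2·TP+FP+FN).
class_1: TP=138, FP=11+107=118, FN=36+49=85 → 276/479 = 0.5762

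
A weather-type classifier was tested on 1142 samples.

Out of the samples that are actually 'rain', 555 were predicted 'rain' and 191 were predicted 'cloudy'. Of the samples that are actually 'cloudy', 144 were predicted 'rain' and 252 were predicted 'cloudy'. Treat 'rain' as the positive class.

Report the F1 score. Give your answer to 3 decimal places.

0.768

Precision = TP/(TP+FP) = 555/699 = 0.7940
Recall = TP/(TP+FN) = 555/746 = 0.7440
F1 = 2·TP/(2·TP+FP+FN) = 1110/1445 = 0.768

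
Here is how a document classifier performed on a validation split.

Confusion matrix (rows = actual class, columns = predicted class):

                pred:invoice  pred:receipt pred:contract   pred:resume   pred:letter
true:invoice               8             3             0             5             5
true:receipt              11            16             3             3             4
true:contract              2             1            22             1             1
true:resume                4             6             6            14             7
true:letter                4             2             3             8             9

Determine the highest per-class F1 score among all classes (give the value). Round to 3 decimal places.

Per-class F1 score (2·TP/(2·TP+FP+FN)):
  invoice: TP=8, FP=11+2+4+4=21, FN=3+0+5+5=13 → 16/50 = 0.3200
  receipt: TP=16, FP=3+1+6+2=12, FN=11+3+3+4=21 → 32/65 = 0.4923
  contract: TP=22, FP=0+3+6+3=12, FN=2+1+1+1=5 → 44/61 = 0.7213
  resume: TP=14, FP=5+3+1+8=17, FN=4+6+6+7=23 → 28/68 = 0.4118
  letter: TP=9, FP=5+4+1+7=17, FN=4+2+3+8=17 → 18/52 = 0.3462
Highest is class 'contract' with F1 score = 0.721.

0.721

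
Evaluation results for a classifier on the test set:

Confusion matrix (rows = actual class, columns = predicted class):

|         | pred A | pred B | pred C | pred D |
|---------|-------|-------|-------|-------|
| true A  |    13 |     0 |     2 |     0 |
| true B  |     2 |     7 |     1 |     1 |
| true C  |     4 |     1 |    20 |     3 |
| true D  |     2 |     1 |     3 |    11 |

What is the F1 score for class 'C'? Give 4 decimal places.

0.7407

Take TP from the diagonal, FP from the rest of the 'C' prediction marginal, FN from the rest of the 'C' actual marginal.
F1 score = 2·TP/(2·TP+FP+FN).
C: TP=20, FP=2+1+3=6, FN=4+1+3=8 → 40/54 = 0.74074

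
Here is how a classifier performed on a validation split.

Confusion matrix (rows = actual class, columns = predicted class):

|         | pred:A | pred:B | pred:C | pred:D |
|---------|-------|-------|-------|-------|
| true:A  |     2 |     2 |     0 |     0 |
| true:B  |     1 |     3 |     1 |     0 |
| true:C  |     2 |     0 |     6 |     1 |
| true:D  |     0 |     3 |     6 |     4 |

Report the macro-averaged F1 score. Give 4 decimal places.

0.4740

Per-class F1 score (2·TP/(2·TP+FP+FN)):
  A: TP=2, FP=1+2+0=3, FN=2+0+0=2 → 4/9 = 0.44444
  B: TP=3, FP=2+0+3=5, FN=1+1+0=2 → 6/13 = 0.46154
  C: TP=6, FP=0+1+6=7, FN=2+0+1=3 → 12/22 = 0.54545
  D: TP=4, FP=0+0+1=1, FN=0+3+6=9 → 8/18 = 0.44444
Macro-F1 score = mean = (0.44444 + 0.46154 + 0.54545 + 0.44444) / 4 = 0.4740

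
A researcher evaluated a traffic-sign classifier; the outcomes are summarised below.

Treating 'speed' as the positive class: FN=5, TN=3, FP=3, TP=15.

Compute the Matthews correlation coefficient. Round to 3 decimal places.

MCC = (TP·TN − FP·FN) / √((TP+FP)(TP+FN)(TN+FP)(TN+FN))
Numerator = 15·3 − 3·5 = 30
Denominator = √(18·20·6·8) = √17280 = 131.4534
MCC = 30 / 131.4534 = 0.228

0.228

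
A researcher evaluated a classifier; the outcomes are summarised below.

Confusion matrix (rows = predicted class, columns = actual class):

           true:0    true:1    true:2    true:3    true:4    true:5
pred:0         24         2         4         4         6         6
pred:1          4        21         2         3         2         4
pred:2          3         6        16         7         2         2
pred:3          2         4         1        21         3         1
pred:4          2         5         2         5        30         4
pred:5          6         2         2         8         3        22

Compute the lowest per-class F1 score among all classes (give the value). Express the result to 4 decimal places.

0.5079

Per-class F1 score (2·TP/(2·TP+FP+FN)):
  0: TP=24, FP=2+4+4+6+6=22, FN=4+3+2+2+6=17 → 48/87 = 0.55172
  1: TP=21, FP=4+2+3+2+4=15, FN=2+6+4+5+2=19 → 42/76 = 0.55263
  2: TP=16, FP=3+6+7+2+2=20, FN=4+2+1+2+2=11 → 32/63 = 0.50794
  3: TP=21, FP=2+4+1+3+1=11, FN=4+3+7+5+8=27 → 42/80 = 0.52500
  4: TP=30, FP=2+5+2+5+4=18, FN=6+2+2+3+3=16 → 60/94 = 0.63830
  5: TP=22, FP=6+2+2+8+3=21, FN=6+4+2+1+4=17 → 44/82 = 0.53659
Lowest is class '2' with F1 score = 0.5079.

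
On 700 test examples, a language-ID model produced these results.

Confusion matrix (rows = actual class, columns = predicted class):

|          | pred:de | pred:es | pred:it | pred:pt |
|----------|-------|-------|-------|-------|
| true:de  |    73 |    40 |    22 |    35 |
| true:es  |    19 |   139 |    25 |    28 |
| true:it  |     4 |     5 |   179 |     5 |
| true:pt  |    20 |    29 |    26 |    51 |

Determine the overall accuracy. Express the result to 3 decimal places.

0.631

Accuracy = trace / total = (73+139+179+51=442) / 700 = 442/700 = 0.631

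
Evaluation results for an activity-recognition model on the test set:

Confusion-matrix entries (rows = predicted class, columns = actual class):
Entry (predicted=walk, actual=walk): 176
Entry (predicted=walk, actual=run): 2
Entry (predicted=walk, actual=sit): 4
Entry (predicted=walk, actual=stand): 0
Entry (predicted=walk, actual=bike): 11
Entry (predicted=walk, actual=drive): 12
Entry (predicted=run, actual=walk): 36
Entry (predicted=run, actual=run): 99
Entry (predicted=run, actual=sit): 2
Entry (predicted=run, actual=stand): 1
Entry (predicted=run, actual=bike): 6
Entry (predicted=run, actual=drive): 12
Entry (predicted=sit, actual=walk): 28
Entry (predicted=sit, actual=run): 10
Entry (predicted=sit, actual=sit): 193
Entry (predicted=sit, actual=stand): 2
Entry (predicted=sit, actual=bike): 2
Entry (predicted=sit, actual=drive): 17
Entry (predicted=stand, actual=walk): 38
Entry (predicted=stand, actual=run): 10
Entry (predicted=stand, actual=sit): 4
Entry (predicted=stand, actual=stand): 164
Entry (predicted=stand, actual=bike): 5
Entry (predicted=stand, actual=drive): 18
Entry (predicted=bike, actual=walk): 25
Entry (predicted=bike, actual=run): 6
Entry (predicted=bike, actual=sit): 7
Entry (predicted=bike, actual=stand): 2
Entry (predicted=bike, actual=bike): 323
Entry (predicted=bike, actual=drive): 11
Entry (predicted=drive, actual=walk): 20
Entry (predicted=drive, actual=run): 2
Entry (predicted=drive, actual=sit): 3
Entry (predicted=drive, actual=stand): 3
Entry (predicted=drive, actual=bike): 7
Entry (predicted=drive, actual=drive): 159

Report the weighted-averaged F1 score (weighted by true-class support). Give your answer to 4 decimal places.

Per-class F1 score (2·TP/(2·TP+FP+FN)):
  walk: TP=176, FP=2+4+0+11+12=29, FN=36+28+38+25+20=147 → 352/528 = 0.66667
  run: TP=99, FP=36+2+1+6+12=57, FN=2+10+10+6+2=30 → 198/285 = 0.69474
  sit: TP=193, FP=28+10+2+2+17=59, FN=4+2+4+7+3=20 → 386/465 = 0.83011
  stand: TP=164, FP=38+10+4+5+18=75, FN=0+1+2+2+3=8 → 328/411 = 0.79805
  bike: TP=323, FP=25+6+7+2+11=51, FN=11+6+2+5+7=31 → 646/728 = 0.88736
  drive: TP=159, FP=20+2+3+3+7=35, FN=12+12+17+18+11=70 → 318/423 = 0.75177
Weighted-F1 score = Σ (supportᵢ/N)·F1 scoreᵢ with N=1420: (323/1420)·0.66667 + (129/1420)·0.69474 + (213/1420)·0.83011 + (172/1420)·0.79805 + (354/1420)·0.88736 + (229/1420)·0.75177 = 0.7784

0.7784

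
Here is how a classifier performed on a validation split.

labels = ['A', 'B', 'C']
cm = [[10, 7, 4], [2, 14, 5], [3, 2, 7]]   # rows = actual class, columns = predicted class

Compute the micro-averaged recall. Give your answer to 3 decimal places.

0.574

Micro-averaging pools counts across classes: ΣTP=31, ΣFP=23, ΣFN=23.
Micro-recall = TP/(TP+FN) on pooled counts = 0.574 (equals overall accuracy in single-label multiclass).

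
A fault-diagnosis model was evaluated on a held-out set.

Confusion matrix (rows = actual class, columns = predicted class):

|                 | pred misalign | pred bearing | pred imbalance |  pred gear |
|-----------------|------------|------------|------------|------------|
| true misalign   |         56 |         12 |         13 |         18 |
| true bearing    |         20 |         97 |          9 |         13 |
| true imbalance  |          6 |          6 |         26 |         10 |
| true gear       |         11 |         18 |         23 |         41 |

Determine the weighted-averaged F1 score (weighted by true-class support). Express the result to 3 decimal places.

Per-class F1 score (2·TP/(2·TP+FP+FN)):
  misalign: TP=56, FP=20+6+11=37, FN=12+13+18=43 → 112/192 = 0.5833
  bearing: TP=97, FP=12+6+18=36, FN=20+9+13=42 → 194/272 = 0.7132
  imbalance: TP=26, FP=13+9+23=45, FN=6+6+10=22 → 52/119 = 0.4370
  gear: TP=41, FP=18+13+10=41, FN=11+18+23=52 → 82/175 = 0.4686
Weighted-F1 score = Σ (supportᵢ/N)·F1 scoreᵢ with N=379: (99/379)·0.5833 + (139/379)·0.7132 + (48/379)·0.4370 + (93/379)·0.4686 = 0.584

0.584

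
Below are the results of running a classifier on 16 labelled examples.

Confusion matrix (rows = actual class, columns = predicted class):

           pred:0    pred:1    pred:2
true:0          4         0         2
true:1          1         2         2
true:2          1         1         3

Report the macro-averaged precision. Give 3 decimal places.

Per-class precision (TP/(TP+FP)):
  0: TP=4, FP=1+1=2 → 4/6 = 0.6667
  1: TP=2, FP=0+1=1 → 2/3 = 0.6667
  2: TP=3, FP=2+2=4 → 3/7 = 0.4286
Macro-precision = mean = (0.6667 + 0.6667 + 0.4286) / 3 = 0.587

0.587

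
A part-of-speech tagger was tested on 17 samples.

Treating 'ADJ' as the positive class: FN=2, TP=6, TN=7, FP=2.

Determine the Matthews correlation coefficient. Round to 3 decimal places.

0.528

MCC = (TP·TN − FP·FN) / √((TP+FP)(TP+FN)(TN+FP)(TN+FN))
Numerator = 6·7 − 2·2 = 38
Denominator = √(8·8·9·9) = √5184 = 72.0000
MCC = 38 / 72.0000 = 0.528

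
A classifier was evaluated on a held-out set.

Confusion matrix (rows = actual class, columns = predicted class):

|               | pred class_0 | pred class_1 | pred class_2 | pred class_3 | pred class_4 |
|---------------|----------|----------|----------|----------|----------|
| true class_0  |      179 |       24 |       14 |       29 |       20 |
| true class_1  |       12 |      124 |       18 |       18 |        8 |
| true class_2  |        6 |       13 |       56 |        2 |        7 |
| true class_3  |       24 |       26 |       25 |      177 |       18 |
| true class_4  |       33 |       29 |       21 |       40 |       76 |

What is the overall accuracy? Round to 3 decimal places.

0.613

Accuracy = trace / total = (179+124+56+177+76=612) / 999 = 612/999 = 0.613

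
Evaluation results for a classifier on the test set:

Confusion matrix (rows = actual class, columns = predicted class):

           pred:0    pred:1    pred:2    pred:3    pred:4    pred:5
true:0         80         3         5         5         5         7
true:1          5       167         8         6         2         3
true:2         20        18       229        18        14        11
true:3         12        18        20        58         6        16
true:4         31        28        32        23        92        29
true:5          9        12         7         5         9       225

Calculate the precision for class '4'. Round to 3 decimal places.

0.719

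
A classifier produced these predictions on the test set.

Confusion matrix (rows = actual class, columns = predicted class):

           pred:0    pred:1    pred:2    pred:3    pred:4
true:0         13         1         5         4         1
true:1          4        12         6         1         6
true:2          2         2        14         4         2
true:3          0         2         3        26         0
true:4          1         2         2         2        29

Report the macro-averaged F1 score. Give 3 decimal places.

Per-class F1 score (2·TP/(2·TP+FP+FN)):
  0: TP=13, FP=4+2+0+1=7, FN=1+5+4+1=11 → 26/44 = 0.5909
  1: TP=12, FP=1+2+2+2=7, FN=4+6+1+6=17 → 24/48 = 0.5000
  2: TP=14, FP=5+6+3+2=16, FN=2+2+4+2=10 → 28/54 = 0.5185
  3: TP=26, FP=4+1+4+2=11, FN=0+2+3+0=5 → 52/68 = 0.7647
  4: TP=29, FP=1+6+2+0=9, FN=1+2+2+2=7 → 58/74 = 0.7838
Macro-F1 score = mean = (0.5909 + 0.5000 + 0.5185 + 0.7647 + 0.7838) / 5 = 0.632

0.632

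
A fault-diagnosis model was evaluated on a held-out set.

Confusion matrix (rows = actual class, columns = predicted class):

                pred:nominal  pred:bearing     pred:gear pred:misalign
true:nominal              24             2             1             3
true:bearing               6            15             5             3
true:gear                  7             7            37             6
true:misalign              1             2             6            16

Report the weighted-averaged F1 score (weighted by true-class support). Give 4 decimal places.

Per-class F1 score (2·TP/(2·TP+FP+FN)):
  nominal: TP=24, FP=6+7+1=14, FN=2+1+3=6 → 48/68 = 0.70588
  bearing: TP=15, FP=2+7+2=11, FN=6+5+3=14 → 30/55 = 0.54545
  gear: TP=37, FP=1+5+6=12, FN=7+7+6=20 → 74/106 = 0.69811
  misalign: TP=16, FP=3+3+6=12, FN=1+2+6=9 → 32/53 = 0.60377
Weighted-F1 score = Σ (supportᵢ/N)·F1 scoreᵢ with N=141: (30/141)·0.70588 + (29/141)·0.54545 + (57/141)·0.69811 + (25/141)·0.60377 = 0.6516

0.6516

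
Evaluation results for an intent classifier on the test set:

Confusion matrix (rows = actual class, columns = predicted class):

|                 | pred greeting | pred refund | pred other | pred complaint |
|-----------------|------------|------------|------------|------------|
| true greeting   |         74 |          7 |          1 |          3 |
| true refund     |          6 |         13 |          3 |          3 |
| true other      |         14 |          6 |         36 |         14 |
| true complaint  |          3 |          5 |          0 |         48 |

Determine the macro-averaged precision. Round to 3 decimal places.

0.697

Per-class precision (TP/(TP+FP)):
  greeting: TP=74, FP=6+14+3=23 → 74/97 = 0.7629
  refund: TP=13, FP=7+6+5=18 → 13/31 = 0.4194
  other: TP=36, FP=1+3+0=4 → 36/40 = 0.9000
  complaint: TP=48, FP=3+3+14=20 → 48/68 = 0.7059
Macro-precision = mean = (0.7629 + 0.4194 + 0.9000 + 0.7059) / 4 = 0.697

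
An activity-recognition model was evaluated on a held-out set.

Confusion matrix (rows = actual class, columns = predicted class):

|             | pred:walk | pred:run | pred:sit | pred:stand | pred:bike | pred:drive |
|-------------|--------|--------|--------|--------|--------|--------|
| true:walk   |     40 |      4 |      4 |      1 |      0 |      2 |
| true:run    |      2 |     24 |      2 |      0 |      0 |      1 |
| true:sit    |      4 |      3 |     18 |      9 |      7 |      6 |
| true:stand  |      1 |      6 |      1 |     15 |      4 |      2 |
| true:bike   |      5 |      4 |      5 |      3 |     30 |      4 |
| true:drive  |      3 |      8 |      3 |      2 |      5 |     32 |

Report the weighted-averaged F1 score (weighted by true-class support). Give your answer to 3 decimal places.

Per-class F1 score (2·TP/(2·TP+FP+FN)):
  walk: TP=40, FP=2+4+1+5+3=15, FN=4+4+1+0+2=11 → 80/106 = 0.7547
  run: TP=24, FP=4+3+6+4+8=25, FN=2+2+0+0+1=5 → 48/78 = 0.6154
  sit: TP=18, FP=4+2+1+5+3=15, FN=4+3+9+7+6=29 → 36/80 = 0.4500
  stand: TP=15, FP=1+0+9+3+2=15, FN=1+6+1+4+2=14 → 30/59 = 0.5085
  bike: TP=30, FP=0+0+7+4+5=16, FN=5+4+5+3+4=21 → 60/97 = 0.6186
  drive: TP=32, FP=2+1+6+2+4=15, FN=3+8+3+2+5=21 → 64/100 = 0.6400
Weighted-F1 score = Σ (supportᵢ/N)·F1 scoreᵢ with N=260: (51/260)·0.7547 + (29/260)·0.6154 + (47/260)·0.4500 + (29/260)·0.5085 + (51/260)·0.6186 + (53/260)·0.6400 = 0.607

0.607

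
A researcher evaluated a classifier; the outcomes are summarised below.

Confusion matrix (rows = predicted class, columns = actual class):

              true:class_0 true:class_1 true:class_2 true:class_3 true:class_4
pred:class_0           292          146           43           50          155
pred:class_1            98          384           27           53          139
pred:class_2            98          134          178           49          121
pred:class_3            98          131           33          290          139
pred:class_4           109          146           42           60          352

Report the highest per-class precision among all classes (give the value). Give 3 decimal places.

Per-class precision (TP/(TP+FP)):
  class_0: TP=292, FP=146+43+50+155=394 → 292/686 = 0.4257
  class_1: TP=384, FP=98+27+53+139=317 → 384/701 = 0.5478
  class_2: TP=178, FP=98+134+49+121=402 → 178/580 = 0.3069
  class_3: TP=290, FP=98+131+33+139=401 → 290/691 = 0.4197
  class_4: TP=352, FP=109+146+42+60=357 → 352/709 = 0.4965
Highest is class 'class_1' with precision = 0.548.

0.548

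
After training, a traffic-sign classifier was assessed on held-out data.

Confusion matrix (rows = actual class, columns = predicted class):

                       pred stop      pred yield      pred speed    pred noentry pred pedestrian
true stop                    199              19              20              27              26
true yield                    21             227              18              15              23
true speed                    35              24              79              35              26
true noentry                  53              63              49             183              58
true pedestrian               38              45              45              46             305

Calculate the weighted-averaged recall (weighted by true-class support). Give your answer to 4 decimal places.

0.5914

Per-class recall (TP/(TP+FN)):
  stop: TP=199, FN=19+20+27+26=92 → 199/291 = 0.68385
  yield: TP=227, FN=21+18+15+23=77 → 227/304 = 0.74671
  speed: TP=79, FN=35+24+35+26=120 → 79/199 = 0.39698
  noentry: TP=183, FN=53+63+49+58=223 → 183/406 = 0.45074
  pedestrian: TP=305, FN=38+45+45+46=174 → 305/479 = 0.63674
Weighted-recall = Σ (supportᵢ/N)·recallᵢ with N=1679: (291/1679)·0.68385 + (304/1679)·0.74671 + (199/1679)·0.39698 + (406/1679)·0.45074 + (479/1679)·0.63674 = 0.5914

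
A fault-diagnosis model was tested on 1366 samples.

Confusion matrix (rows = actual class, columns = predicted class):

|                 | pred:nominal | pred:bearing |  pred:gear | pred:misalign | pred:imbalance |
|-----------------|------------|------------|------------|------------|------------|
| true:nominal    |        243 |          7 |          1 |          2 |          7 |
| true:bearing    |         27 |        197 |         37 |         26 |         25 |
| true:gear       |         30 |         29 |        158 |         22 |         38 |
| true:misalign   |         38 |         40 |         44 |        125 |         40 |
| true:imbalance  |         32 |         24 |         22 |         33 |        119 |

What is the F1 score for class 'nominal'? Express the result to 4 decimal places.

0.7714

Treat 'nominal' as positive and all other classes as negative.
F1 score = 2·TP/(2·TP+FP+FN).
nominal: TP=243, FP=27+30+38+32=127, FN=7+1+2+7=17 → 486/630 = 0.77143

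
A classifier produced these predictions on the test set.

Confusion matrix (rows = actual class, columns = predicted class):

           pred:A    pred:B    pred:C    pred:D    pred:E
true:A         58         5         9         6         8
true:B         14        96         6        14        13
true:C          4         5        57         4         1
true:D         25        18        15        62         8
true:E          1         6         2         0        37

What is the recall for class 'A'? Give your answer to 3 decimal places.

0.674

Treat 'A' as positive and all other classes as negative.
recall = TP/(TP+FN).
A: TP=58, FN=5+9+6+8=28 → 58/86 = 0.6744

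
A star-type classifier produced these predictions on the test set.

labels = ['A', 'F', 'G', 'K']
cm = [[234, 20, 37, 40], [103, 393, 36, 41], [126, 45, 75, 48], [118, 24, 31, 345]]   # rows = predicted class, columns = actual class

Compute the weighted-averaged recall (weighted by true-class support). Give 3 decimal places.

Per-class recall (TP/(TP+FN)):
  A: TP=234, FN=103+126+118=347 → 234/581 = 0.4028
  F: TP=393, FN=20+45+24=89 → 393/482 = 0.8154
  G: TP=75, FN=37+36+31=104 → 75/179 = 0.4190
  K: TP=345, FN=40+41+48=129 → 345/474 = 0.7278
Weighted-recall = Σ (supportᵢ/N)·recallᵢ with N=1716: (581/1716)·0.4028 + (482/1716)·0.8154 + (179/1716)·0.4190 + (474/1716)·0.7278 = 0.610

0.610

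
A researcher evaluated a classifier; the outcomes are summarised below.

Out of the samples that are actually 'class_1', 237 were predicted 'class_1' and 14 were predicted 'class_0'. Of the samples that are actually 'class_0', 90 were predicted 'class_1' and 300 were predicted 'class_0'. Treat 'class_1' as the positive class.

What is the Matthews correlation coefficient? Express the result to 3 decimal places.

0.697

MCC = (TP·TN − FP·FN) / √((TP+FP)(TP+FN)(TN+FP)(TN+FN))
Numerator = 237·300 − 90·14 = 69840
Denominator = √(327·251·390·314) = √10051149420 = 100255.4209
MCC = 69840 / 100255.4209 = 0.697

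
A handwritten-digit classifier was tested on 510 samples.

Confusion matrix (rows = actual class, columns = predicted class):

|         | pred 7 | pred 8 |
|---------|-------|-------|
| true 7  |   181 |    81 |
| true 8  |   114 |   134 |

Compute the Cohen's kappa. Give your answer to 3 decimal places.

Observed agreement pₒ = trace/N = 315/510 = 0.6176
Expected agreement pₑ = Σ (rowᵢ·colᵢ)/N² = (262·295 + 248·215)/510² = 0.5022
κ = (pₒ − pₑ)/(1 − pₑ) = (0.6176 − 0.5022)/(1 − 0.5022) = 0.232

0.232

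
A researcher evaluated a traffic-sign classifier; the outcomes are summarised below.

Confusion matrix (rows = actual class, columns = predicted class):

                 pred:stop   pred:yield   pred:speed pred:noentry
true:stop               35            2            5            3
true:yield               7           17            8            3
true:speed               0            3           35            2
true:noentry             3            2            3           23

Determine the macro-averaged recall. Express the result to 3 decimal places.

Per-class recall (TP/(TP+FN)):
  stop: TP=35, FN=2+5+3=10 → 35/45 = 0.7778
  yield: TP=17, FN=7+8+3=18 → 17/35 = 0.4857
  speed: TP=35, FN=0+3+2=5 → 35/40 = 0.8750
  noentry: TP=23, FN=3+2+3=8 → 23/31 = 0.7419
Macro-recall = mean = (0.7778 + 0.4857 + 0.8750 + 0.7419) / 4 = 0.720

0.720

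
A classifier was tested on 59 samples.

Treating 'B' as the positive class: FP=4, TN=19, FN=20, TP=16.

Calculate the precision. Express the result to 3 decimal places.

Precision = TP/(TP+FP) = 16/(16+4) = 16/20 = 0.800

0.800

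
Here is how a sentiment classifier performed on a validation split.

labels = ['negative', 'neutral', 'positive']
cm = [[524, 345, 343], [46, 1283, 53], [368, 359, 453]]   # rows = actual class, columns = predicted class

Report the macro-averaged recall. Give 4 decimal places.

Per-class recall (TP/(TP+FN)):
  negative: TP=524, FN=345+343=688 → 524/1212 = 0.43234
  neutral: TP=1283, FN=46+53=99 → 1283/1382 = 0.92836
  positive: TP=453, FN=368+359=727 → 453/1180 = 0.38390
Macro-recall = mean = (0.43234 + 0.92836 + 0.38390) / 3 = 0.5815

0.5815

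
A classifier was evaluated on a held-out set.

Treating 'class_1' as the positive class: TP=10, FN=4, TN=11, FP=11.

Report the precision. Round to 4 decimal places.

Precision = TP/(TP+FP) = 10/(10+11) = 10/21 = 0.4762

0.4762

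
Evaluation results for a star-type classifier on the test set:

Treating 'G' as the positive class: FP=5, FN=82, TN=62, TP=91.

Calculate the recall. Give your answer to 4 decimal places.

0.5260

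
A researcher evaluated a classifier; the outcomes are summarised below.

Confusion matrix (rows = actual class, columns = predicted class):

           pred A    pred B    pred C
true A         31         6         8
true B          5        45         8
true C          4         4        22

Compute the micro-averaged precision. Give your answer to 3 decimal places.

0.737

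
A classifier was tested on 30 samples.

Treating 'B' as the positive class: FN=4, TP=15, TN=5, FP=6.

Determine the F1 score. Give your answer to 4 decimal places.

Precision = TP/(TP+FP) = 15/21 = 0.7143
Recall = TP/(TP+FN) = 15/19 = 0.7895
F1 = 2·TP/(2·TP+FP+FN) = 30/40 = 0.7500

0.7500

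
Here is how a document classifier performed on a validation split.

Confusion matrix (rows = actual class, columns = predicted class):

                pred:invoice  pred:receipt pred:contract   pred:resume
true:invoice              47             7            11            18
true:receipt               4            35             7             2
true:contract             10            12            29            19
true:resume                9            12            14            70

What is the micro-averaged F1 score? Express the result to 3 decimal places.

Micro-averaging pools counts across classes: ΣTP=181, ΣFP=125, ΣFN=125.
Micro-F1 score = 2·TP/(2·TP+FP+FN) on pooled counts = 0.592 (equals overall accuracy in single-label multiclass).

0.592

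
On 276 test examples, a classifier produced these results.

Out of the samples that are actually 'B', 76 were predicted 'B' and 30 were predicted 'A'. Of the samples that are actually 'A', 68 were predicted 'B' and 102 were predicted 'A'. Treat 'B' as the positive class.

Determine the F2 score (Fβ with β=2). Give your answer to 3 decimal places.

Fβ = (1+β²)·TP / ((1+β²)·TP + β²·FN + FP), with β²=4
= 5·76 / (5·76 + 4·30 + 68) = 0.669

0.669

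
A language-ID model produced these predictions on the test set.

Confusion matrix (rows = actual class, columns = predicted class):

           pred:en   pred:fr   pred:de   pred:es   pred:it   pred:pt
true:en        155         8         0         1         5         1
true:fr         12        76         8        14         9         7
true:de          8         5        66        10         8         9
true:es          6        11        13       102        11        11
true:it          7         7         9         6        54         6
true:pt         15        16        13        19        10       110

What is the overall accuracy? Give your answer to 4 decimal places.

0.6800

Accuracy = trace / total = (155+76+66+102+54+110=563) / 828 = 563/828 = 0.6800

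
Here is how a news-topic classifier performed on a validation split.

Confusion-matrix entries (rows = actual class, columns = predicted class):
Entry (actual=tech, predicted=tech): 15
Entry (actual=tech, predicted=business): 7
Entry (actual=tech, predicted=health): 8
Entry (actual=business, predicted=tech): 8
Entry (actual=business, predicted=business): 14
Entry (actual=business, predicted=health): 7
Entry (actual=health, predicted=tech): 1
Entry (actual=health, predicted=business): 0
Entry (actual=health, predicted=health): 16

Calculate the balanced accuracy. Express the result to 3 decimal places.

0.641

Balanced accuracy = mean of per-class recall.
  tech: recall = 15/30 = 0.5000
  business: recall = 14/29 = 0.4828
  health: recall = 16/17 = 0.9412
Mean = (0.5000 + 0.4828 + 0.9412) / 3 = 0.641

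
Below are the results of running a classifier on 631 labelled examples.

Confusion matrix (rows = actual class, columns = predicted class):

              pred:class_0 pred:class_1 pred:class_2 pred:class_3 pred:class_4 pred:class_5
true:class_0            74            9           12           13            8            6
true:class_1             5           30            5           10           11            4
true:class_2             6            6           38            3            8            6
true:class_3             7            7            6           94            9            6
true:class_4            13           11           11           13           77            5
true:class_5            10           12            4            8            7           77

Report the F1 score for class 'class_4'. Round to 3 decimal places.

Treat 'class_4' as positive and all other classes as negative.
F1 score = 2·TP/(2·TP+FP+FN).
class_4: TP=77, FP=8+11+8+9+7=43, FN=13+11+11+13+5=53 → 154/250 = 0.6160

0.616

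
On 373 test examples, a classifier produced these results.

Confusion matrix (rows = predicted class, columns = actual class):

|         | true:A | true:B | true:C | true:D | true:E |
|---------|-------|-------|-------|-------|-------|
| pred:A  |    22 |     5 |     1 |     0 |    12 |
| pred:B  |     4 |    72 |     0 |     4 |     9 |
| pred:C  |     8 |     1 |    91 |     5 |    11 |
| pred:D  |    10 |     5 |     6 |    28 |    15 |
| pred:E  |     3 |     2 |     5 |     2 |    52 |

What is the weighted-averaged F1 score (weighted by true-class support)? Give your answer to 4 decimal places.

0.7080

Per-class F1 score (2·TP/(2·TP+FP+FN)):
  A: TP=22, FP=5+1+0+12=18, FN=4+8+10+3=25 → 44/87 = 0.50575
  B: TP=72, FP=4+0+4+9=17, FN=5+1+5+2=13 → 144/174 = 0.82759
  C: TP=91, FP=8+1+5+11=25, FN=1+0+6+5=12 → 182/219 = 0.83105
  D: TP=28, FP=10+5+6+15=36, FN=0+4+5+2=11 → 56/103 = 0.54369
  E: TP=52, FP=3+2+5+2=12, FN=12+9+11+15=47 → 104/163 = 0.63804
Weighted-F1 score = Σ (supportᵢ/N)·F1 scoreᵢ with N=373: (47/373)·0.50575 + (85/373)·0.82759 + (103/373)·0.83105 + (39/373)·0.54369 + (99/373)·0.63804 = 0.7080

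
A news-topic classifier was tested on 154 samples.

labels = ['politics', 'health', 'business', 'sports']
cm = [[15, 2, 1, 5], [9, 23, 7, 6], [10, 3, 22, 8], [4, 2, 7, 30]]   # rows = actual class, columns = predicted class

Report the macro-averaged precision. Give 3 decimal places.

Per-class precision (TP/(TP+FP)):
  politics: TP=15, FP=9+10+4=23 → 15/38 = 0.3947
  health: TP=23, FP=2+3+2=7 → 23/30 = 0.7667
  business: TP=22, FP=1+7+7=15 → 22/37 = 0.5946
  sports: TP=30, FP=5+6+8=19 → 30/49 = 0.6122
Macro-precision = mean = (0.3947 + 0.7667 + 0.5946 + 0.6122) / 4 = 0.592

0.592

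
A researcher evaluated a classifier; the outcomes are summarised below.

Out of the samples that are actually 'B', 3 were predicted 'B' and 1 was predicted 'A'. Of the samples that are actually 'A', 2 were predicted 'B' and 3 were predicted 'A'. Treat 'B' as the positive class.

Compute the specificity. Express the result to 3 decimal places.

Specificity = TN/(TN+FP) = 3/(3+2) = 0.600

0.600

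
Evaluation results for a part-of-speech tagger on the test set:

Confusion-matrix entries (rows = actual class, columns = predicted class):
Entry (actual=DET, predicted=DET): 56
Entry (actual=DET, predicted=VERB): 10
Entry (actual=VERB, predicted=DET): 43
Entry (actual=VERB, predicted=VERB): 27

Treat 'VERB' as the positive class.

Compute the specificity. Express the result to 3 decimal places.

0.848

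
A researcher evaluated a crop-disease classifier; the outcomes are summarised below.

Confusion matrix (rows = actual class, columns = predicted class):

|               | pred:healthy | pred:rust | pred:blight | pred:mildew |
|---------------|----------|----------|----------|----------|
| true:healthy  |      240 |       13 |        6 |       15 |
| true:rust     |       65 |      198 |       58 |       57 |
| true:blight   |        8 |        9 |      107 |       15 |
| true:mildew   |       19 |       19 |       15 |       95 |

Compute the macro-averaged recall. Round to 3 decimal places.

0.703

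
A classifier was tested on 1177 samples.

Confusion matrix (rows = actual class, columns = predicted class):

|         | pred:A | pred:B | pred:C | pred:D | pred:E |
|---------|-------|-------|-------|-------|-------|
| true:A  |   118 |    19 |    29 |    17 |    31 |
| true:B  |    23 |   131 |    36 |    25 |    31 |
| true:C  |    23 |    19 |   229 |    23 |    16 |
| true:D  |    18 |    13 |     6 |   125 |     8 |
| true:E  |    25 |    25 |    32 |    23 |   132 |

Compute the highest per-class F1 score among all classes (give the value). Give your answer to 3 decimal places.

Per-class F1 score (2·TP/(2·TP+FP+FN)):
  A: TP=118, FP=23+23+18+25=89, FN=19+29+17+31=96 → 236/421 = 0.5606
  B: TP=131, FP=19+19+13+25=76, FN=23+36+25+31=115 → 262/453 = 0.5784
  C: TP=229, FP=29+36+6+32=103, FN=23+19+23+16=81 → 458/642 = 0.7134
  D: TP=125, FP=17+25+23+23=88, FN=18+13+6+8=45 → 250/383 = 0.6527
  E: TP=132, FP=31+31+16+8=86, FN=25+25+32+23=105 → 264/455 = 0.5802
Highest is class 'C' with F1 score = 0.713.

0.713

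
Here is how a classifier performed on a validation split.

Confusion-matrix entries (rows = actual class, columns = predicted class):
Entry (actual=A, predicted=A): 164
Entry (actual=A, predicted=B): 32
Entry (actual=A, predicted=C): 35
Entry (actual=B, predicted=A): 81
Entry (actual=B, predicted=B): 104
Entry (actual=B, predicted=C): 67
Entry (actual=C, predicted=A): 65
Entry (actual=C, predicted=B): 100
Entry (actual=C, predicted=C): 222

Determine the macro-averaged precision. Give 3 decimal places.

0.552

Per-class precision (TP/(TP+FP)):
  A: TP=164, FP=81+65=146 → 164/310 = 0.5290
  B: TP=104, FP=32+100=132 → 104/236 = 0.4407
  C: TP=222, FP=35+67=102 → 222/324 = 0.6852
Macro-precision = mean = (0.5290 + 0.4407 + 0.6852) / 3 = 0.552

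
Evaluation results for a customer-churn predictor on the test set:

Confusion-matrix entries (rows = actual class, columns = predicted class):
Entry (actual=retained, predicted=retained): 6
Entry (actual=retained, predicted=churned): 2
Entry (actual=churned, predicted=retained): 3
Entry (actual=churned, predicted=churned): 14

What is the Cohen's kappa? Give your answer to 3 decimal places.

Observed agreement pₒ = trace/N = 20/25 = 0.8000
Expected agreement pₑ = Σ (rowᵢ·colᵢ)/N² = (8·9 + 17·16)/25² = 0.5504
κ = (pₒ − pₑ)/(1 − pₑ) = (0.8000 − 0.5504)/(1 − 0.5504) = 0.555

0.555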